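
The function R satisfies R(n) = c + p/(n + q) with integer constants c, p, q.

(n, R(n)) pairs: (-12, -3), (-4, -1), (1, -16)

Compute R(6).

-6

(R(n) − c)(n + q) = p for each data point; the three points give a linear system in c and q, then p follows.
Solving: c = -4, q = 0, p = -12, so R(n) = -4 − 12/(n + 0).
Then R(6) = -4 − 12/6 = -6.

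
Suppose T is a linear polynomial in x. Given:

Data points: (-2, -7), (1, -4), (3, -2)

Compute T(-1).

-6

Write T(x) = ax + b; the 3 given values yield a linear system in the 2 coefficients.
Solving, T(x) = x - 5.
Then T(-1) = -6.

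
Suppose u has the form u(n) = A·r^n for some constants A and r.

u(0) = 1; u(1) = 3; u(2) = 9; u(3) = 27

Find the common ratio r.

Consecutive ratio: 3/1 = 3, and 9/3 = 3, so r = 3.
Then A·3^0 = 1 gives A = 1, and u(n) = 1·3^n.

3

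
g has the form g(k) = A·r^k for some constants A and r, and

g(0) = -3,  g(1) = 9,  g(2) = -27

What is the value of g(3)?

Consecutive ratio: 9/(-3) = -3, and -27/9 = -3, so r = -3.
Then A·(-3)^0 = -3 gives A = -3, and g(k) = -3·(-3)^k.
g(3) = -3·(-3)^3 = 81.

81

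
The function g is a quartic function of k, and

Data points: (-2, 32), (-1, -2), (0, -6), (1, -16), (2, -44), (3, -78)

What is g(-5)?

First differences: -34, -4, -10, -28, -34. Second differences: 30, -6, -18, -6. Third differences: -36, -12, 12. Fourth differences: 24, 24.
Level-4 differences are constant, so g has degree 4.
Fitting a degree-4 polynomial gives g(k) = k^4 - 4k³ - 4k² - 3k - 6.
Then g(-5) = 1034.

1034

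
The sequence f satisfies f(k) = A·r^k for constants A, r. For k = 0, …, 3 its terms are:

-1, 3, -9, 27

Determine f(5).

Consecutive ratio: 3/(-1) = -3, and -9/3 = -3, so r = -3.
Then A·(-3)^0 = -1 gives A = -1, and f(k) = -1·(-3)^k.
f(5) = -1·(-3)^5 = 243.

243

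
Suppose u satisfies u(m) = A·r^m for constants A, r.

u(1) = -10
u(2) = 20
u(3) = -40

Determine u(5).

Consecutive ratio: 20/(-10) = -2, and -40/20 = -2, so r = -2.
Then A·(-2)^1 = -10 gives A = 5, and u(m) = 5·(-2)^m.
u(5) = 5·(-2)^5 = -160.

-160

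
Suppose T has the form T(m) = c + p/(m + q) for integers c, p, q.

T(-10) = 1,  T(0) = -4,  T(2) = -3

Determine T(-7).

(T(m) − c)(m + q) = p for each data point; the three points give a linear system in c and q, then p follows.
Solving: c = -1, q = 4, p = -12, so T(m) = -1 − 12/(m + 4).
Then T(-7) = -1 − 12/(-3) = 3.

3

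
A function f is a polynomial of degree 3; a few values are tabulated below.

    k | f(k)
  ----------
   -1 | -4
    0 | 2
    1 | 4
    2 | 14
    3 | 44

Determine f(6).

374

Write f(k) = ak³ + bk² + ck + d; the 5 given values yield a linear system in the 4 coefficients.
Solving, f(k) = 2k³ - 2k² + 2k + 2.
Then f(6) = 374.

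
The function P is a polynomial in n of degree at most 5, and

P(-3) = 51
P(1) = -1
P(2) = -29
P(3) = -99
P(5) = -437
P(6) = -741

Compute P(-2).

Write P(n) = an^5 + bn^4 + cn³ + dn² + en + p; the 6 given values yield a linear system in the 6 coefficients.
Solving, the top 2 coefficients vanish, and P(n) = -3n³ - 3n² + 2n + 3.
Then P(-2) = 11.

11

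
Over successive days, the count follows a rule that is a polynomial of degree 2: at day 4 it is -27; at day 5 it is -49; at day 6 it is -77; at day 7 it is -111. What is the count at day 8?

-151

Write the value at k as s(k).
First differences: -22, -28, -34. Second differences: -6, -6.
Level-2 differences are constant, so s has degree 2.
Fitting a degree-2 polynomial gives s(k) = -3k² + 5k + 1.
Then s(8) = -151.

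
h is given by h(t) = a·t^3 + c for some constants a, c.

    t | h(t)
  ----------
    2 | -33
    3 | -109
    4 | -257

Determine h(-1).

3

From h(2) = -33 and h(3) = -109: 8a + c = -33 and 27a + c = -109.
Subtracting: 19a = -76, so a = -4; then c = -33 − (-4)·8 = -1.
So h(t) = -4t³ − 1, and h(-1) = 3.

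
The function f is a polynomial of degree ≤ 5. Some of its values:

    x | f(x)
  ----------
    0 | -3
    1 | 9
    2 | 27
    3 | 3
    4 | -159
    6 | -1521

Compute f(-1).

Write f(x) = ax^5 + bx^4 + cx³ + dx² + ex + p; the 6 given values yield a linear system in the 6 coefficients.
Solving, the leading coefficient vanishes, and f(x) = -2x^4 + 4x³ + 5x² + 5x - 3.
Then f(-1) = -9.

-9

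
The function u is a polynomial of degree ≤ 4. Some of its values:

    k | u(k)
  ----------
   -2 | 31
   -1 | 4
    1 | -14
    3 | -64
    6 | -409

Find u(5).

Write u(k) = ak^4 + bk³ + ck² + dk + e; the 5 given values yield a linear system in the 5 coefficients.
Solving, the leading coefficient vanishes, and u(k) = -2k³ + 2k² - 7k - 7.
Then u(5) = -242.

-242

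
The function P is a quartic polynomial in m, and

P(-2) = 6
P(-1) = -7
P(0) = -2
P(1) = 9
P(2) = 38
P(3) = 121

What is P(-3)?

Write P(m) = am^4 + bm³ + cm² + dm + e; the 6 given values yield a linear system in the 5 coefficients.
Solving, P(m) = m^4 + 2m² + 8m - 2.
Then P(-3) = 73.

73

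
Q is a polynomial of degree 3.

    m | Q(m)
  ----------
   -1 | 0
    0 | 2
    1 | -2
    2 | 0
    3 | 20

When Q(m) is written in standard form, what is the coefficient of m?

-3

First differences: 2, -4, 2, 20. Second differences: -6, 6, 18. Third differences: 12, 12.
Level-3 differences are constant, so Q has degree 3.
Fitting a degree-3 polynomial gives Q(m) = 2m³ - 3m² - 3m + 2.
The coefficient of m is -3.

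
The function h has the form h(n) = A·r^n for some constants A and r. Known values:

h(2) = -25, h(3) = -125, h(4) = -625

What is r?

5

Consecutive ratio: -125/(-25) = 5, and -625/(-125) = 5, so r = 5.
Then A·5^2 = -25 gives A = -1, and h(n) = -1·5^n.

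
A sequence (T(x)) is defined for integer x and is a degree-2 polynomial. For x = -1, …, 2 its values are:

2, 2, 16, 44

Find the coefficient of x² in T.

Write T(x) = ax² + bx + c; the 4 given values yield a linear system in the 3 coefficients.
Solving, T(x) = 7x² + 7x + 2.
The coefficient of x² is 7.

7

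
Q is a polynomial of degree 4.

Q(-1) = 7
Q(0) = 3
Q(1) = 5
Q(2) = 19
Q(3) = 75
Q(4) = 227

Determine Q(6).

1155

First differences: -4, 2, 14, 56, 152. Second differences: 6, 12, 42, 96. Third differences: 6, 30, 54. Fourth differences: 24, 24.
Level-4 differences are constant, so Q has degree 4.
Fitting a degree-4 polynomial gives Q(t) = t^4 - t³ + 2t² + 3.
Then Q(6) = 1155.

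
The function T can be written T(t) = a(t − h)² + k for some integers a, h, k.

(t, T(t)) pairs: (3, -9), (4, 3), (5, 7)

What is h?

5

First differences 12, 4; second difference -8 = 2a, so a = -4.
Expanding, the t-coefficient is −2ah = 8h; matching it to the data gives h = 5, and then k = 7.
So T(t) = -4(t − 5)² + 7.
Hence h = 5.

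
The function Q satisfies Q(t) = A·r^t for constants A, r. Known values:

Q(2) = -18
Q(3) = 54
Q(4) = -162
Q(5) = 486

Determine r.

Consecutive ratio: 54/(-18) = -3, and -162/54 = -3, so r = -3.
Then A·(-3)^2 = -18 gives A = -2, and Q(t) = -2·(-3)^t.

-3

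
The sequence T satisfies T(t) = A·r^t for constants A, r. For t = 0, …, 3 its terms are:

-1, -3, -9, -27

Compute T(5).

Consecutive ratio: -3/(-1) = 3, and -9/(-3) = 3, so r = 3.
Then A·3^0 = -1 gives A = -1, and T(t) = -1·3^t.
T(5) = -1·3^5 = -243.

-243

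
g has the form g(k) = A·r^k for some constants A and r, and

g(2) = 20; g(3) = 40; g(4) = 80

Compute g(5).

160

Consecutive ratio: 40/20 = 2, and 80/40 = 2, so r = 2.
Then A·2^2 = 20 gives A = 5, and g(k) = 5·2^k.
g(5) = 5·2^5 = 160.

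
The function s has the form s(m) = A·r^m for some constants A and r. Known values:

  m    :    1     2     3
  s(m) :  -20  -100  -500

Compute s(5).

Consecutive ratio: -100/(-20) = 5, and -500/(-100) = 5, so r = 5.
Then A·5^1 = -20 gives A = -4, and s(m) = -4·5^m.
s(5) = -4·5^5 = -12500.

-12500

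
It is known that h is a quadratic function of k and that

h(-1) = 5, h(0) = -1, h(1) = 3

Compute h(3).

Write h(k) = ak² + bk + c; the 3 given values yield a linear system in the 3 coefficients.
Solving, h(k) = 5k² - k - 1.
Then h(3) = 41.

41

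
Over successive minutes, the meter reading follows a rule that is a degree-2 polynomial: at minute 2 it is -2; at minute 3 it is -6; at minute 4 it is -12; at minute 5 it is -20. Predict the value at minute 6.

Write the value at n as P(n).
Write P(n) = an² + bn + c; the 4 given values yield a linear system in the 3 coefficients.
Solving, P(n) = -n² + n.
Then P(6) = -30.

-30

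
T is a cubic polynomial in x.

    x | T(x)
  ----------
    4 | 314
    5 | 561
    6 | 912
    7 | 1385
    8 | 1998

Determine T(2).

60

Write T(x) = ax³ + bx² + cx + d; the 5 given values yield a linear system in the 4 coefficients.
Solving, T(x) = 3x³ + 7x² + x + 6.
Then T(2) = 60.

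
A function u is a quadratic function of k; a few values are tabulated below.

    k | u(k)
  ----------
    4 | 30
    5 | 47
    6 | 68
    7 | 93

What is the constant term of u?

2

Write u(k) = ak² + bk + c; the 4 given values yield a linear system in the 3 coefficients.
Solving, u(k) = 2k² - k + 2.
The constant term is u(0) = 2.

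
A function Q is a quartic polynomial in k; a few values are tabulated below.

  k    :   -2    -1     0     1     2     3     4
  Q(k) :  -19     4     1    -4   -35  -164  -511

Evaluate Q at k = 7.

First differences: 23, -3, -5, -31, -129, -347. Second differences: -26, -2, -26, -98, -218. Third differences: 24, -24, -72, -120. Fourth differences: -48, -48, -48.
Level-4 differences are constant, so Q has degree 4.
Fitting a degree-4 polynomial gives Q(k) = -2k^4 + k² - 4k + 1.
Then Q(7) = -4780.

-4780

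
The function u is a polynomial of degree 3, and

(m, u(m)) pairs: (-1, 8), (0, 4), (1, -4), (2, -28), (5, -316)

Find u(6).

-524

Write u(m) = am³ + bm² + cm + d; the 5 given values yield a linear system in the 4 coefficients.
Solving, u(m) = -2m³ - 2m² - 4m + 4.
Then u(6) = -524.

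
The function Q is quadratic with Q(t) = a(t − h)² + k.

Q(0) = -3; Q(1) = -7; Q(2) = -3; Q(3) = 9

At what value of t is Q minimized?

First differences -4, 4, 12; second difference 8 = 2a, so a = 4.
Expanding, the t-coefficient is −2ah = -8h; matching it to the data gives h = 1, and then k = -7.
So Q(t) = 4(t − 1)² − 7.
Hence h = 1.

1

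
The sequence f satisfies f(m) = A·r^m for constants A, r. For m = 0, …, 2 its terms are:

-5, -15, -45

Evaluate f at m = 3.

Consecutive ratio: -15/(-5) = 3, and -45/(-15) = 3, so r = 3.
Then A·3^0 = -5 gives A = -5, and f(m) = -5·3^m.
f(3) = -5·3^3 = -135.

-135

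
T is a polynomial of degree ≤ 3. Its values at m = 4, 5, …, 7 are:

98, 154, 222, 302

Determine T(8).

First differences: 56, 68, 80. Second differences: 12, 12.
Level-2 differences are constant, so T has degree 2.
Fitting a degree-2 polynomial gives T(m) = 6m² + 2m - 6.
Then T(8) = 394.

394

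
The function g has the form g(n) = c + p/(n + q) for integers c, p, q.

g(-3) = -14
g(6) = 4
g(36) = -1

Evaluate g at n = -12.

-5

(g(n) − c)(n + q) = p for each data point; the three points give a linear system in c and q, then p follows.
Solving: c = -2, q = 0, p = 36, so g(n) = -2 + 36/(n + 0).
Then g(-12) = -2 + 36/(-12) = -5.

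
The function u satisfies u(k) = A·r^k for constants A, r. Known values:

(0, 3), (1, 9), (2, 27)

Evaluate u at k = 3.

Consecutive ratio: 9/3 = 3, and 27/9 = 3, so r = 3.
Then A·3^0 = 3 gives A = 3, and u(k) = 3·3^k.
u(3) = 3·3^3 = 81.

81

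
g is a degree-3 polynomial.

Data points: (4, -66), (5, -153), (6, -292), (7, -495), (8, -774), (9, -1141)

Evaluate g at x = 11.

Write g(x) = ax³ + bx² + cx + d; the 6 given values yield a linear system in the 4 coefficients.
Solving, g(x) = -2x³ + 4x² - x + 2.
Then g(11) = -2187.

-2187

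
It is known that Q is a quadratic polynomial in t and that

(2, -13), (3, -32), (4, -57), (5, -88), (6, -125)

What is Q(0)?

First differences: -19, -25, -31, -37. Second differences: -6, -6, -6.
Level-2 differences are constant, so Q has degree 2.
Fitting a degree-2 polynomial gives Q(t) = -3t² - 4t + 7.
The constant term is Q(0) = 7.

7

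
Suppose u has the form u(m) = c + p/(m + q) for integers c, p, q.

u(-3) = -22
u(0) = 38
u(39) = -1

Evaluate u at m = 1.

(u(m) − c)(m + q) = p for each data point; the three points give a linear system in c and q, then p follows.
Solving: c = -2, q = 1, p = 40, so u(m) = -2 + 40/(m + 1).
Then u(1) = -2 + 40/2 = 18.

18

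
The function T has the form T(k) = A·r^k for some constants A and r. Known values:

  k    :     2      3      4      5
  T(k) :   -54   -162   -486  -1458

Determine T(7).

Consecutive ratio: -162/(-54) = 3, and -486/(-162) = 3, so r = 3.
Then A·3^2 = -54 gives A = -6, and T(k) = -6·3^k.
T(7) = -6·3^7 = -13122.

-13122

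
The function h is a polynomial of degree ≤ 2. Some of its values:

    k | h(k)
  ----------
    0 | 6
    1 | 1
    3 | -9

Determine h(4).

-14

Write h(k) = ak² + bk + c; the 3 given values yield a linear system in the 3 coefficients.
Solving, the leading coefficient vanishes, and h(k) = -5k + 6.
Then h(4) = -14.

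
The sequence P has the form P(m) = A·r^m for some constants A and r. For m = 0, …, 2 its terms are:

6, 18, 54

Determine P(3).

Consecutive ratio: 18/6 = 3, and 54/18 = 3, so r = 3.
Then A·3^0 = 6 gives A = 6, and P(m) = 6·3^m.
P(3) = 6·3^3 = 162.

162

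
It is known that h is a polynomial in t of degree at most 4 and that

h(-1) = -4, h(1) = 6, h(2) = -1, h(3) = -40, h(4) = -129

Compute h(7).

Write h(t) = at^4 + bt³ + ct² + dt + e; the 5 given values yield a linear system in the 5 coefficients.
Solving, the leading coefficient vanishes, and h(t) = -3t³ + 2t² + 8t - 1.
Then h(7) = -876.

-876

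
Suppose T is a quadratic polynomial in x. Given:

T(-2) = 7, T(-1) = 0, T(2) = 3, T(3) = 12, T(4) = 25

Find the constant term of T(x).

Write T(x) = ax² + bx + c; the 5 given values yield a linear system in the 3 coefficients.
Solving, T(x) = 2x² - x - 3.
The constant term is T(0) = -3.

-3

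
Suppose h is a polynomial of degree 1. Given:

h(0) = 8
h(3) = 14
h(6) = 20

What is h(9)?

Write h(x) = ax + b; the 3 given values yield a linear system in the 2 coefficients.
Solving, h(x) = 2x + 8.
Then h(9) = 26.

26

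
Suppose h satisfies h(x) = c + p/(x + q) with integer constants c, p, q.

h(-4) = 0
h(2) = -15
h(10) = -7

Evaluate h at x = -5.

-1

(h(x) − c)(x + q) = p for each data point; the three points give a linear system in c and q, then p follows.
Solving: c = -5, q = 0, p = -20, so h(x) = -5 − 20/(x + 0).
Then h(-5) = -5 − 20/(-5) = -1.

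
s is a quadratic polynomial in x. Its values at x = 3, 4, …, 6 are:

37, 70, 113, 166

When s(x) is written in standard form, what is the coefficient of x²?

5

Write s(x) = ax² + bx + c; the 4 given values yield a linear system in the 3 coefficients.
Solving, s(x) = 5x² - 2x - 2.
The coefficient of x² is 5.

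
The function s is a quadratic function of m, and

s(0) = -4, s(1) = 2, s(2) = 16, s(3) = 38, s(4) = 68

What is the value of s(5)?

Write s(m) = am² + bm + c; the 5 given values yield a linear system in the 3 coefficients.
Solving, s(m) = 4m² + 2m - 4.
Then s(5) = 106.

106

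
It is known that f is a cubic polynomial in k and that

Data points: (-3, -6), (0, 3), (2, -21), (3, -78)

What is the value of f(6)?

-573

Write f(k) = ak³ + bk² + ck + d; the 4 given values yield a linear system in the 4 coefficients.
Solving, f(k) = -2k³ - 5k² + 6k + 3.
Then f(6) = -573.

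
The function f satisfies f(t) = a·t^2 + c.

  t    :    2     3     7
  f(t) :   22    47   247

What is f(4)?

From f(2) = 22 and f(3) = 47: 4a + c = 22 and 9a + c = 47.
Subtracting: 5a = 25, so a = 5; then c = 22 − 5·4 = 2.
So f(t) = 5t² + 2, and f(4) = 82.

82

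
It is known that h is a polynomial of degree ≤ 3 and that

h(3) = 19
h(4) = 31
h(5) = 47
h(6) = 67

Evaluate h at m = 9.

First differences: 12, 16, 20. Second differences: 4, 4.
Level-2 differences are constant, so h has degree 2.
Fitting a degree-2 polynomial gives h(m) = 2m² - 2m + 7.
Then h(9) = 151.

151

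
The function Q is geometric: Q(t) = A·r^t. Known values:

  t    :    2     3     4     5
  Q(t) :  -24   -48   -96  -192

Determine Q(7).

-768

Consecutive ratio: -48/(-24) = 2, and -96/(-48) = 2, so r = 2.
Then A·2^2 = -24 gives A = -6, and Q(t) = -6·2^t.
Q(7) = -6·2^7 = -768.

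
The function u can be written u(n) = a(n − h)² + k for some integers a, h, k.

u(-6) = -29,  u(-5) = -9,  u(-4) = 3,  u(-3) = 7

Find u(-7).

First differences 20, 12, 4; second difference -8 = 2a, so a = -4.
Expanding, the n-coefficient is −2ah = 8h; matching it to the data gives h = -3, and then k = 7.
So u(n) = -4(n + 3)² + 7.
u(-7) = -4·(-4)² + 7 = -57.

-57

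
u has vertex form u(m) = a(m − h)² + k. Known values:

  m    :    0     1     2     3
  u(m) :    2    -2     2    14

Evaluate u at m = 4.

34

First differences -4, 4, 12; second difference 8 = 2a, so a = 4.
Expanding, the m-coefficient is −2ah = -8h; matching it to the data gives h = 1, and then k = -2.
So u(m) = 4(m − 1)² − 2.
u(4) = 4·3² − 2 = 34.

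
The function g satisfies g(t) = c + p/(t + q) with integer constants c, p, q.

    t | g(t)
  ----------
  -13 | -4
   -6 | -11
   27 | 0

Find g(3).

(g(t) − c)(t + q) = p for each data point; the three points give a linear system in c and q, then p follows.
Solving: c = -1, q = 3, p = 30, so g(t) = -1 + 30/(t + 3).
Then g(3) = -1 + 30/6 = 4.

4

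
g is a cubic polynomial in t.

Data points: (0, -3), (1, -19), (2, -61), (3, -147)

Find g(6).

-849

Write g(t) = at³ + bt² + ct + d; the 4 given values yield a linear system in the 4 coefficients.
Solving, g(t) = -3t³ - 4t² - 9t - 3.
Then g(6) = -849.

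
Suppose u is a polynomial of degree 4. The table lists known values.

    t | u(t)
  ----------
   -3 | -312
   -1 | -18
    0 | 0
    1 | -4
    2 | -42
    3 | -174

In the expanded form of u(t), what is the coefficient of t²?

-9

Write u(t) = at^4 + bt³ + ct² + dt + e; the 6 given values yield a linear system in the 5 coefficients.
Solving, u(t) = -2t^4 + 2t³ - 9t² + 5t.
The coefficient of t² is -9.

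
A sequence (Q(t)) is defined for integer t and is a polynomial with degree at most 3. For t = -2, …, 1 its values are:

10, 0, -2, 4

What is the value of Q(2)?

18

First differences: -10, -2, 6. Second differences: 8, 8.
Level-2 differences are constant, so Q has degree 2.
Fitting a degree-2 polynomial gives Q(t) = 4t² + 2t - 2.
Then Q(2) = 18.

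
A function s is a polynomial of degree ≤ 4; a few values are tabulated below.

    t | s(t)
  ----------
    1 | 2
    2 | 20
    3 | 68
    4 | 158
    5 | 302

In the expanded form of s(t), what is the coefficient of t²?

3

Write s(t) = at^4 + bt³ + ct² + dt + e; the 5 given values yield a linear system in the 5 coefficients.
Solving, the leading coefficient vanishes, and s(t) = 2t³ + 3t² - 5t + 2.
The coefficient of t² is 3.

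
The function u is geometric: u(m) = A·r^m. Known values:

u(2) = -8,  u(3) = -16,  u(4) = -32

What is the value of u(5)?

Consecutive ratio: -16/(-8) = 2, and -32/(-16) = 2, so r = 2.
Then A·2^2 = -8 gives A = -2, and u(m) = -2·2^m.
u(5) = -2·2^5 = -64.

-64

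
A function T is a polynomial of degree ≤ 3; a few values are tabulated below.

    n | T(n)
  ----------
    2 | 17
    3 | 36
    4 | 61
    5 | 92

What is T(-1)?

-4

Write T(n) = an³ + bn² + cn + d; the 4 given values yield a linear system in the 4 coefficients.
Solving, the leading coefficient vanishes, and T(n) = 3n² + 4n - 3.
Then T(-1) = -4.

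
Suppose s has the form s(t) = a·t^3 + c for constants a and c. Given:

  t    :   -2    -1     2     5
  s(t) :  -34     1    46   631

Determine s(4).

326

From s(-2) = -34 and s(-1) = 1: -8a + c = -34 and -1a + c = 1.
Subtracting: 7a = 35, so a = 5; then c = -34 − 5·(-8) = 6.
So s(t) = 5t³ + 6, and s(4) = 326.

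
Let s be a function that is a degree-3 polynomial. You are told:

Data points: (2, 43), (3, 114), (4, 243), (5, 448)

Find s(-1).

Write s(x) = ax³ + bx² + cx + d; the 4 given values yield a linear system in the 4 coefficients.
Solving, s(x) = 3x³ + 2x² + 4x + 3.
Then s(-1) = -2.

-2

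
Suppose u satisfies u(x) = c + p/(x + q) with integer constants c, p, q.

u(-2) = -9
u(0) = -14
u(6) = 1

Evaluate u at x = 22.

(u(x) − c)(x + q) = p for each data point; the three points give a linear system in c and q, then p follows.
Solving: c = -4, q = -2, p = 20, so u(x) = -4 + 20/(x − 2).
Then u(22) = -4 + 20/20 = -3.

-3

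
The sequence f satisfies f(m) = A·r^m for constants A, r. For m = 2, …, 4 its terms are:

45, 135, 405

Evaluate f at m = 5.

1215

Consecutive ratio: 135/45 = 3, and 405/135 = 3, so r = 3.
Then A·3^2 = 45 gives A = 5, and f(m) = 5·3^m.
f(5) = 5·3^5 = 1215.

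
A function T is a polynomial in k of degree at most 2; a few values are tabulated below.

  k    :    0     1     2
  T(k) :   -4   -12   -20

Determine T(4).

Write T(k) = ak² + bk + c; the 3 given values yield a linear system in the 3 coefficients.
Solving, the leading coefficient vanishes, and T(k) = -8k - 4.
Then T(4) = -36.

-36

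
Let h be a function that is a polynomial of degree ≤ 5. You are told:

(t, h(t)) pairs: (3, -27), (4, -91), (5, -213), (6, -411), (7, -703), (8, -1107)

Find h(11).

-3171

First differences: -64, -122, -198, -292, -404. Second differences: -58, -76, -94, -112. Third differences: -18, -18, -18.
Level-3 differences are constant, so h has degree 3.
Fitting a degree-3 polynomial gives h(t) = -3t³ + 7t² - 2t - 3.
Then h(11) = -3171.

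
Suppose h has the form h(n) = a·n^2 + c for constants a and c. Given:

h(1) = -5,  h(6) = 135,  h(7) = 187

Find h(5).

From h(1) = -5 and h(6) = 135: 1a + c = -5 and 36a + c = 135.
Subtracting: 35a = 140, so a = 4; then c = -5 − 4·1 = -9.
So h(n) = 4n² − 9, and h(5) = 91.

91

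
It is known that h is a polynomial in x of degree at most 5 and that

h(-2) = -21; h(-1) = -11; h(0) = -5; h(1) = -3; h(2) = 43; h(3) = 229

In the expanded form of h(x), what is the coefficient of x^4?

2

Write h(x) = ax^5 + bx^4 + cx³ + dx² + ex + p; the 6 given values yield a linear system in the 6 coefficients.
Solving, the leading coefficient vanishes, and h(x) = 2x^4 + 4x³ - 4x² - 5.
The coefficient of x^4 is 2.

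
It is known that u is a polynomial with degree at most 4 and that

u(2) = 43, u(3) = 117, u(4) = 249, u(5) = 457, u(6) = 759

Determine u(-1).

-11

First differences: 74, 132, 208, 302. Second differences: 58, 76, 94. Third differences: 18, 18.
Level-3 differences are constant, so u has degree 3.
Fitting a degree-3 polynomial gives u(x) = 3x³ + 2x² + 7x - 3.
Then u(-1) = -11.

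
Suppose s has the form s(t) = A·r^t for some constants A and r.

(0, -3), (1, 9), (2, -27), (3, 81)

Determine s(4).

-243

Consecutive ratio: 9/(-3) = -3, and -27/9 = -3, so r = -3.
Then A·(-3)^0 = -3 gives A = -3, and s(t) = -3·(-3)^t.
s(4) = -3·(-3)^4 = -243.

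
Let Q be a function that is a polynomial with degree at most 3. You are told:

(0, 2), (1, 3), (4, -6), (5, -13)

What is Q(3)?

Write Q(t) = at³ + bt² + ct + d; the 4 given values yield a linear system in the 4 coefficients.
Solving, the leading coefficient vanishes, and Q(t) = -t² + 2t + 2.
Then Q(3) = -1.

-1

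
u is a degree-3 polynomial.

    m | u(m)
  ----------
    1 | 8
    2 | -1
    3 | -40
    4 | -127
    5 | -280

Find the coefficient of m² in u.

3

First differences: -9, -39, -87, -153. Second differences: -30, -48, -66. Third differences: -18, -18.
Level-3 differences are constant, so u has degree 3.
Fitting a degree-3 polynomial gives u(m) = -3m³ + 3m² + 3m + 5.
The coefficient of m² is 3.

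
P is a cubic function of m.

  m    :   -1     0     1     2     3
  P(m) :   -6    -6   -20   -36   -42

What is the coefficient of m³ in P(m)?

2

Write P(m) = am³ + bm² + cm + d; the 5 given values yield a linear system in the 4 coefficients.
Solving, P(m) = 2m³ - 7m² - 9m - 6.
The coefficient of m³ is 2.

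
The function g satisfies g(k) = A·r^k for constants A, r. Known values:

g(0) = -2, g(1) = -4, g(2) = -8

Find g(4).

Consecutive ratio: -4/(-2) = 2, and -8/(-4) = 2, so r = 2.
Then A·2^0 = -2 gives A = -2, and g(k) = -2·2^k.
g(4) = -2·2^4 = -32.

-32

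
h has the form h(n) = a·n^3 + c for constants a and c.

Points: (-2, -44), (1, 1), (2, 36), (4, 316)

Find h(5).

From h(-2) = -44 and h(1) = 1: -8a + c = -44 and 1a + c = 1.
Subtracting: 9a = 45, so a = 5; then c = -44 − 5·(-8) = -4.
So h(n) = 5n³ − 4, and h(5) = 621.

621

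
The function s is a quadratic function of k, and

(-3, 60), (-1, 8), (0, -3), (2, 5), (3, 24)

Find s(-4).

Write s(k) = ak² + bk + c; the 5 given values yield a linear system in the 3 coefficients.
Solving, s(k) = 5k² - 6k - 3.
Then s(-4) = 101.

101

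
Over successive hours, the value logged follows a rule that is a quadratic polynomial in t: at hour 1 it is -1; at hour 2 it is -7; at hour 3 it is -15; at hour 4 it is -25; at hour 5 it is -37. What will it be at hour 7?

Write the value at t as T(t).
First differences: -6, -8, -10, -12. Second differences: -2, -2, -2.
Level-2 differences are constant, so T has degree 2.
Fitting a degree-2 polynomial gives T(t) = -t² - 3t + 3.
Then T(7) = -67.

-67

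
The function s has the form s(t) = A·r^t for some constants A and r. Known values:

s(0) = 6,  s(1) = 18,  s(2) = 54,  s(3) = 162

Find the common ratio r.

3

Consecutive ratio: 18/6 = 3, and 54/18 = 3, so r = 3.
Then A·3^0 = 6 gives A = 6, and s(t) = 6·3^t.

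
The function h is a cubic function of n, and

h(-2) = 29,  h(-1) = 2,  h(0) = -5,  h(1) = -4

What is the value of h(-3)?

88

Write h(n) = an³ + bn² + cn + d; the 4 given values yield a linear system in the 4 coefficients.
Solving, h(n) = -2n³ + 4n² - n - 5.
Then h(-3) = 88.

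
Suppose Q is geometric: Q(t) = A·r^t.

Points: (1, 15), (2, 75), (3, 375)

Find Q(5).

Consecutive ratio: 75/15 = 5, and 375/75 = 5, so r = 5.
Then A·5^1 = 15 gives A = 3, and Q(t) = 3·5^t.
Q(5) = 3·5^5 = 9375.

9375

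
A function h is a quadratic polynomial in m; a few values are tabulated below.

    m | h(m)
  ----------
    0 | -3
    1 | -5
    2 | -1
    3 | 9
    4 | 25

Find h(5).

47

First differences: -2, 4, 10, 16. Second differences: 6, 6, 6.
Level-2 differences are constant, so h has degree 2.
Extending the table by one column gives the next first difference 22, so h(5) = 25 + 22 = 47.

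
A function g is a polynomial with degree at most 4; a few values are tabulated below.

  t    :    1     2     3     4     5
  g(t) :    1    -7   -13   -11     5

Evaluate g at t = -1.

-1

First differences: -8, -6, 2, 16. Second differences: 2, 8, 14. Third differences: 6, 6.
Level-3 differences are constant, so g has degree 3.
Fitting a degree-3 polynomial gives g(t) = t³ - 5t² + 5.
Then g(-1) = -1.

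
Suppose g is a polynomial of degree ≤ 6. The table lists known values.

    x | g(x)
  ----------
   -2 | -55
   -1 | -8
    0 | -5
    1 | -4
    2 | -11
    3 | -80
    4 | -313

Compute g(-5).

-1600

First differences: 47, 3, 1, -7, -69, -233. Second differences: -44, -2, -8, -62, -164. Third differences: 42, -6, -54, -102. Fourth differences: -48, -48, -48.
Level-4 differences are constant, so g has degree 4.
Fitting a degree-4 polynomial gives g(x) = -2x^4 + 3x³ + x² - x - 5.
Then g(-5) = -1600.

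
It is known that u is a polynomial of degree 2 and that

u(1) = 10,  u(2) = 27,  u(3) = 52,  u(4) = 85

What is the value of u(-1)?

0

First differences: 17, 25, 33. Second differences: 8, 8.
Level-2 differences are constant, so u has degree 2.
Fitting a degree-2 polynomial gives u(x) = 4x² + 5x + 1.
Then u(-1) = 0.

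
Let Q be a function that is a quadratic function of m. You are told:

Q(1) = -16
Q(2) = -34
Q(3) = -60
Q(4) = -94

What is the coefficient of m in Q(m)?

First differences: -18, -26, -34. Second differences: -8, -8.
Level-2 differences are constant, so Q has degree 2.
Fitting a degree-2 polynomial gives Q(m) = -4m² - 6m - 6.
The coefficient of m is -6.

-6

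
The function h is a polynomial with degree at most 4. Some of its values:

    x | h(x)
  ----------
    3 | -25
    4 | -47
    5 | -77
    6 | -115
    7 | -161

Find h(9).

Write h(x) = ax^4 + bx³ + cx² + dx + e; the 5 given values yield a linear system in the 5 coefficients.
Solving, the top 2 coefficients vanish, and h(x) = -4x² + 6x - 7.
Then h(9) = -277.

-277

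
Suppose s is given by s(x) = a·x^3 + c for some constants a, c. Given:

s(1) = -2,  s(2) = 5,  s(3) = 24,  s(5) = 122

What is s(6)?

From s(1) = -2 and s(2) = 5: 1a + c = -2 and 8a + c = 5.
Subtracting: 7a = 7, so a = 1; then c = -2 − 1·1 = -3.
So s(x) = 1x³ − 3, and s(6) = 213.

213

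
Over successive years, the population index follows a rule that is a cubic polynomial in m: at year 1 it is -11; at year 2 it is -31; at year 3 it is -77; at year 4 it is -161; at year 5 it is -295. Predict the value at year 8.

-1117

Write the value at m as f(m).
First differences: -20, -46, -84, -134. Second differences: -26, -38, -50. Third differences: -12, -12.
Level-3 differences are constant, so f has degree 3.
Fitting a degree-3 polynomial gives f(m) = -2m³ - m² - 3m - 5.
Then f(8) = -1117.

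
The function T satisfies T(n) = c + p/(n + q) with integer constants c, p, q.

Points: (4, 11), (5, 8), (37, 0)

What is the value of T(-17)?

(T(n) − c)(n + q) = p for each data point; the three points give a linear system in c and q, then p follows.
Solving: c = -1, q = -1, p = 36, so T(n) = -1 + 36/(n − 1).
Then T(-17) = -1 + 36/(-18) = -3.

-3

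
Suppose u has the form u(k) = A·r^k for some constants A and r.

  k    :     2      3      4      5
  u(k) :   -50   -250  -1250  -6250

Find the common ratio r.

5

Consecutive ratio: -250/(-50) = 5, and -1250/(-250) = 5, so r = 5.
Then A·5^2 = -50 gives A = -2, and u(k) = -2·5^k.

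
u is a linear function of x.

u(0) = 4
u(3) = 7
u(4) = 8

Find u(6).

10

Write u(x) = ax + b; the 3 given values yield a linear system in the 2 coefficients.
Solving, u(x) = x + 4.
Then u(6) = 10.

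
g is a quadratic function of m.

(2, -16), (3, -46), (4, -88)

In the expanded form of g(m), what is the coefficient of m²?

Write g(m) = am² + bm + c; the 3 given values yield a linear system in the 3 coefficients.
Solving, g(m) = -6m² + 8.
The coefficient of m² is -6.

-6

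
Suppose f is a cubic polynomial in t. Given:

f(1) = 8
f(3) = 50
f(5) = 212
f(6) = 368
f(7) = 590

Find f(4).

110

Write f(t) = at³ + bt² + ct + d; the 5 given values yield a linear system in the 4 coefficients.
Solving, f(t) = 2t³ - 3t² + 7t + 2.
Then f(4) = 110.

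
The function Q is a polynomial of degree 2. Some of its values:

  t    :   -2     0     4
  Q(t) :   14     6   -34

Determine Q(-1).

Write Q(t) = at² + bt + c; the 3 given values yield a linear system in the 3 coefficients.
Solving, Q(t) = -t² - 6t + 6.
Then Q(-1) = 11.

11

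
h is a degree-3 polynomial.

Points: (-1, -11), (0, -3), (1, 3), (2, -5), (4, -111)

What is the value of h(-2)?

-9

Write h(x) = ax³ + bx² + cx + d; the 5 given values yield a linear system in the 4 coefficients.
Solving, h(x) = -2x³ - x² + 9x - 3.
Then h(-2) = -9.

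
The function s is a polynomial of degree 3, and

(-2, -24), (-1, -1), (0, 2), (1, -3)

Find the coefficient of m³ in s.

2

Write s(m) = am³ + bm² + cm + d; the 4 given values yield a linear system in the 4 coefficients.
Solving, s(m) = 2m³ - 4m² - 3m + 2.
The coefficient of m³ is 2.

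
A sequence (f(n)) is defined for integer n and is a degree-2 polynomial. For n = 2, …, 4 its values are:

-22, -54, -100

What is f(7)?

-322

Write f(n) = an² + bn + c; the 3 given values yield a linear system in the 3 coefficients.
Solving, f(n) = -7n² + 3n.
Then f(7) = -322.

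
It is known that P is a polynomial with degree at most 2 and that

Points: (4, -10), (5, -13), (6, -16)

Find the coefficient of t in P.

-3

First differences: -3, -3.
Level-1 differences are constant, so P has degree 1.
Fitting a degree-1 polynomial gives P(t) = -3t + 2.
The coefficient of t is -3.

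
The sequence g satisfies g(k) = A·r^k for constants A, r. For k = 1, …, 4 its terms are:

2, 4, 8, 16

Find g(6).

64

Consecutive ratio: 4/2 = 2, and 8/4 = 2, so r = 2.
Then A·2^1 = 2 gives A = 1, and g(k) = 1·2^k.
g(6) = 1·2^6 = 64.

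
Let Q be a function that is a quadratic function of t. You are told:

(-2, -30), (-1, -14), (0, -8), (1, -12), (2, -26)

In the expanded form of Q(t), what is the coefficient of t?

1

Write Q(t) = at² + bt + c; the 5 given values yield a linear system in the 3 coefficients.
Solving, Q(t) = -5t² + t - 8.
The coefficient of t is 1.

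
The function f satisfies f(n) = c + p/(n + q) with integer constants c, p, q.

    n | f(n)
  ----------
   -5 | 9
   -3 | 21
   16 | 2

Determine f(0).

(f(n) − c)(n + q) = p for each data point; the three points give a linear system in c and q, then p follows.
Solving: c = 3, q = 2, p = -18, so f(n) = 3 − 18/(n + 2).
Then f(0) = 3 − 18/2 = -6.

-6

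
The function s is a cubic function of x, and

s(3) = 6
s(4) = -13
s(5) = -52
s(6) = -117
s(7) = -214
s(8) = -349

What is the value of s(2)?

11

Write s(x) = ax³ + bx² + cx + d; the 6 given values yield a linear system in the 4 coefficients.
Solving, s(x) = -x³ + 2x² + 4x + 3.
Then s(2) = 11.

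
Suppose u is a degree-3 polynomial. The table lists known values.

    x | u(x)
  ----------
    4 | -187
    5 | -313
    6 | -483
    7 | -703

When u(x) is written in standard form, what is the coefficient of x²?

-7

Write u(x) = ax³ + bx² + cx + d; the 4 given values yield a linear system in the 4 coefficients.
Solving, u(x) = -x³ - 7x² - 2x - 3.
The coefficient of x² is -7.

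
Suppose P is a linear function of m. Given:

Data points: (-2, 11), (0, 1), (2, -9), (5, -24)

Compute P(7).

-34

Write P(m) = am + b; the 4 given values yield a linear system in the 2 coefficients.
Solving, P(m) = -5m + 1.
Then P(7) = -34.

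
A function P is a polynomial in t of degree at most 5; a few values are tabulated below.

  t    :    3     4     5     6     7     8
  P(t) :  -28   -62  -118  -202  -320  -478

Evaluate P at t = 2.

First differences: -34, -56, -84, -118, -158. Second differences: -22, -28, -34, -40. Third differences: -6, -6, -6.
Level-3 differences are constant, so P has degree 3.
Fitting a degree-3 polynomial gives P(t) = -t³ + t² - 4t + 2.
Then P(2) = -10.

-10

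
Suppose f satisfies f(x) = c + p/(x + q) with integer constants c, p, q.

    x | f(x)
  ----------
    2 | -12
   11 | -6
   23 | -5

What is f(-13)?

-2

(f(x) − c)(x + q) = p for each data point; the three points give a linear system in c and q, then p follows.
Solving: c = -4, q = 1, p = -24, so f(x) = -4 − 24/(x + 1).
Then f(-13) = -4 − 24/(-12) = -2.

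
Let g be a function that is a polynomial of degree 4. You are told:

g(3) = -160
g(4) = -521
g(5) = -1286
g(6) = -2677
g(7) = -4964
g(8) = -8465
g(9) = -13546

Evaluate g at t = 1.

First differences: -361, -765, -1391, -2287, -3501, -5081. Second differences: -404, -626, -896, -1214, -1580. Third differences: -222, -270, -318, -366. Fourth differences: -48, -48, -48.
Level-4 differences are constant, so g has degree 4.
Fitting a degree-4 polynomial gives g(t) = -2t^4 - t³ + 4t² - 2t - 1.
Then g(1) = -2.

-2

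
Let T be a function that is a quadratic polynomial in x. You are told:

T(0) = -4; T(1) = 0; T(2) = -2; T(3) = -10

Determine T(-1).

Write T(x) = ax² + bx + c; the 4 given values yield a linear system in the 3 coefficients.
Solving, T(x) = -3x² + 7x - 4.
Then T(-1) = -14.

-14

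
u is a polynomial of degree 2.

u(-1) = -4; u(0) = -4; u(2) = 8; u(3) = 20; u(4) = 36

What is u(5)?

Write u(t) = at² + bt + c; the 5 given values yield a linear system in the 3 coefficients.
Solving, u(t) = 2t² + 2t - 4.
Then u(5) = 56.

56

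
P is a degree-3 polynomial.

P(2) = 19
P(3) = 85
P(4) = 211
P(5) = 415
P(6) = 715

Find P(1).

First differences: 66, 126, 204, 300. Second differences: 60, 78, 96. Third differences: 18, 18.
Level-3 differences are constant, so P has degree 3.
Fitting a degree-3 polynomial gives P(t) = 3t³ + 3t² - 6t - 5.
Then P(1) = -5.

-5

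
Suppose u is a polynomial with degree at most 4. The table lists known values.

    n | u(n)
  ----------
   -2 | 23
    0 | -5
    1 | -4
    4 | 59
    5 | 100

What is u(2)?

7

Write u(n) = an^4 + bn³ + cn² + dn + e; the 5 given values yield a linear system in the 5 coefficients.
Solving, the top 2 coefficients vanish, and u(n) = 5n² - 4n - 5.
Then u(2) = 7.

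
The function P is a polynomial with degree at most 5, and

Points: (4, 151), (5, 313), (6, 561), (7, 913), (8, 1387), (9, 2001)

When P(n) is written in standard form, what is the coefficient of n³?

First differences: 162, 248, 352, 474, 614. Second differences: 86, 104, 122, 140. Third differences: 18, 18, 18.
Level-3 differences are constant, so P has degree 3.
Fitting a degree-3 polynomial gives P(n) = 3n³ - 2n² - 3n + 3.
The coefficient of n³ is 3.

3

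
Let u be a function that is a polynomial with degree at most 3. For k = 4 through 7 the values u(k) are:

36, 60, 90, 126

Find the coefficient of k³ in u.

Write u(k) = ak³ + bk² + ck + d; the 4 given values yield a linear system in the 4 coefficients.
Solving, the leading coefficient vanishes, and u(k) = 3k² - 3k.
The coefficient of k³ is 0.

0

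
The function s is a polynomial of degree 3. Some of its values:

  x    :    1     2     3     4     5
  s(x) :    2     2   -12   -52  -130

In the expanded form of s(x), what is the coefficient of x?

-1

First differences: 0, -14, -40, -78. Second differences: -14, -26, -38. Third differences: -12, -12.
Level-3 differences are constant, so s has degree 3.
Fitting a degree-3 polynomial gives s(x) = -2x³ + 5x² - x.
The coefficient of x is -1.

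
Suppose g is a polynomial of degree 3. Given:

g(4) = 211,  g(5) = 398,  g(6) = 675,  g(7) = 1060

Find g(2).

35

Write g(k) = ak³ + bk² + ck + d; the 4 given values yield a linear system in the 4 coefficients.
Solving, g(k) = 3k³ + 4k + 3.
Then g(2) = 35.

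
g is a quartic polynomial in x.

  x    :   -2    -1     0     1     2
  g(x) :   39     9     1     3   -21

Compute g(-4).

93

Write g(x) = ax^4 + bx³ + cx² + dx + e; the 5 given values yield a linear system in the 5 coefficients.
Solving, g(x) = -x^4 - 4x³ + 6x² + x + 1.
Then g(-4) = 93.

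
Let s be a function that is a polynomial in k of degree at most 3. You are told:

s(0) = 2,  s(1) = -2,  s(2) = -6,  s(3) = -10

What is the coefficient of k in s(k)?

First differences: -4, -4, -4.
Level-1 differences are constant, so s has degree 1.
Fitting a degree-1 polynomial gives s(k) = -4k + 2.
The coefficient of k is -4.

-4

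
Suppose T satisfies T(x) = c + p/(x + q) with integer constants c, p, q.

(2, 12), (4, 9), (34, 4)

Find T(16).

5

(T(x) − c)(x + q) = p for each data point; the three points give a linear system in c and q, then p follows.
Solving: c = 3, q = 2, p = 36, so T(x) = 3 + 36/(x + 2).
Then T(16) = 3 + 36/18 = 5.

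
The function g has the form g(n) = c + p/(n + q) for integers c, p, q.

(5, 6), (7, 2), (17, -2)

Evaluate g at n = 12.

-1

(g(n) − c)(n + q) = p for each data point; the three points give a linear system in c and q, then p follows.
Solving: c = -4, q = -2, p = 30, so g(n) = -4 + 30/(n − 2).
Then g(12) = -4 + 30/10 = -1.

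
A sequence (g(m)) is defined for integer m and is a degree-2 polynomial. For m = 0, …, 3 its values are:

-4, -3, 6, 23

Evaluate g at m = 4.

First differences: 1, 9, 17. Second differences: 8, 8.
Level-2 differences are constant, so g has degree 2.
Extending the table by one column gives the next first difference 25, so g(4) = 23 + 25 = 48.

48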